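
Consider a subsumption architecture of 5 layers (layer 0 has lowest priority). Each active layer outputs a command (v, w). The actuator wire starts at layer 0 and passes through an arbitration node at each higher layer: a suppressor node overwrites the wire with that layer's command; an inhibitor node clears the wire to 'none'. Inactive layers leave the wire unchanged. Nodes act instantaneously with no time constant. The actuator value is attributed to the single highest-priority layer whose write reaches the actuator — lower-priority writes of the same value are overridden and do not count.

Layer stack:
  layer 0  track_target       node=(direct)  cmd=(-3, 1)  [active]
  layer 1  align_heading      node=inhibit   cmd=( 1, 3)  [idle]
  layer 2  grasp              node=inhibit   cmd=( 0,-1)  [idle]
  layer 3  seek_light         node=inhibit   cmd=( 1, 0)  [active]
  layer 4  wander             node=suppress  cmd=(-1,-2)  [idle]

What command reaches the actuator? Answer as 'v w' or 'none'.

L0 track_target: active, feeds wire = (-3, 1)
L1 align_heading: idle → wire stays (-3, 1)
L2 grasp: idle → wire stays (-3, 1)
L3 seek_light: active, inhibitor → wire = none
L4 wander: idle → wire stays none
actuator = none

none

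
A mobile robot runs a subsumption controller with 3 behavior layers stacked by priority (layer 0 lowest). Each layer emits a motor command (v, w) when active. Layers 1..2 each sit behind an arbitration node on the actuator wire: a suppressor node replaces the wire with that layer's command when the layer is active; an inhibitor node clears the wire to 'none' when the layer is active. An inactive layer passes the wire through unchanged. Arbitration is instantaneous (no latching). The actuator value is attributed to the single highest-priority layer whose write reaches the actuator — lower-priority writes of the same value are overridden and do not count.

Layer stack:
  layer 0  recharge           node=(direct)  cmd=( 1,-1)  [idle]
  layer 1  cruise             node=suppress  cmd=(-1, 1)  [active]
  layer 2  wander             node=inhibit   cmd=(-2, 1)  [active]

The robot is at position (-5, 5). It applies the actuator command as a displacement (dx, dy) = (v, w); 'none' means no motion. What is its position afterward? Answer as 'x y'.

layer 0 (recharge) idle — none
layer 1 (cruise) active — suppresses: (-1, 1)
layer 2 (wander) active — inhibits: none
→ actuator none
position: (-5, 5) + none = (-5, 5)

-5 5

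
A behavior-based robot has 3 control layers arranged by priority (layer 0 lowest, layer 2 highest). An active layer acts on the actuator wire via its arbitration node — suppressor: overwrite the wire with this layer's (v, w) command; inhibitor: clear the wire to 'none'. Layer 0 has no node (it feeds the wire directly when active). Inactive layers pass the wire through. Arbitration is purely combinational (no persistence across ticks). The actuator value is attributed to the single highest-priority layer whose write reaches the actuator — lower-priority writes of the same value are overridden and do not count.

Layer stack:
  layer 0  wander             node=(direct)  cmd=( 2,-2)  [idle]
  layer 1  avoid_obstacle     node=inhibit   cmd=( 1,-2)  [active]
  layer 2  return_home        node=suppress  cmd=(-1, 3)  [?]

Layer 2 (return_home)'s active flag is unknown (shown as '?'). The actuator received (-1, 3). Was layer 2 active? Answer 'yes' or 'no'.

yes

If layer 2 is active=yes:
  actuator would be (-1, 3)
If layer 2 is active=no:
  actuator would be none
Observed (-1, 3), so layer 2 was active.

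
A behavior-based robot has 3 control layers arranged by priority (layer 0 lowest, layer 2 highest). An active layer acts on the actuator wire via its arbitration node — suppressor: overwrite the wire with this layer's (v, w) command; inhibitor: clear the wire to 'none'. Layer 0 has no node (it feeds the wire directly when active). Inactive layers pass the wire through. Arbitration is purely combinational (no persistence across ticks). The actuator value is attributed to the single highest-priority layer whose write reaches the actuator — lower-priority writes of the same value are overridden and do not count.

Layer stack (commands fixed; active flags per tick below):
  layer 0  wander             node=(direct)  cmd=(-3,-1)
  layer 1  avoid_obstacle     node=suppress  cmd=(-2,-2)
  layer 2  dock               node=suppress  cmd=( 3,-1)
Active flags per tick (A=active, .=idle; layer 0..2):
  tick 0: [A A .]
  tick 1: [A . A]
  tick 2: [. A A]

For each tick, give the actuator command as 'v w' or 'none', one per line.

tick 0:
  layer 0 (wander) active — direct: (-3, -1)
  layer 1 (avoid_obstacle) active — suppresses: (-2, -2)
  layer 2 (dock) idle — unchanged: (-2, -2)
  → actuator (-2, -2)
tick 1:
  layer 0 (wander) active — direct: (-3, -1)
  layer 1 (avoid_obstacle) idle — unchanged: (-3, -1)
  layer 2 (dock) active — suppresses: (3, -1)
  → actuator (3, -1)
tick 2:
  layer 0 (wander) idle — none
  layer 1 (avoid_obstacle) active — suppresses: (-2, -2)
  layer 2 (dock) active — suppresses: (3, -1)
  → actuator (3, -1)

-2 -2
3 -1
3 -1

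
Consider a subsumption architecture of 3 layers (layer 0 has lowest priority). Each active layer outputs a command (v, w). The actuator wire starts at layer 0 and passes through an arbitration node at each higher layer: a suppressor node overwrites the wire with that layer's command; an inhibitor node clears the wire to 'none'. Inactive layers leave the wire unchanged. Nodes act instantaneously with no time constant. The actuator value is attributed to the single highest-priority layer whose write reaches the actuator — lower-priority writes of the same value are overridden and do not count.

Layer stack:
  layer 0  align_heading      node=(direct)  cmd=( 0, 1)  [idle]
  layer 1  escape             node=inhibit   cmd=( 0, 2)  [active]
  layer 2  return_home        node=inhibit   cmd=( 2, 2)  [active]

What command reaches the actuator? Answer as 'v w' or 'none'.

none

layer 0 (align_heading) idle — none
layer 1 (escape) active — inhibits: none
layer 2 (return_home) active — inhibits: none
→ actuator none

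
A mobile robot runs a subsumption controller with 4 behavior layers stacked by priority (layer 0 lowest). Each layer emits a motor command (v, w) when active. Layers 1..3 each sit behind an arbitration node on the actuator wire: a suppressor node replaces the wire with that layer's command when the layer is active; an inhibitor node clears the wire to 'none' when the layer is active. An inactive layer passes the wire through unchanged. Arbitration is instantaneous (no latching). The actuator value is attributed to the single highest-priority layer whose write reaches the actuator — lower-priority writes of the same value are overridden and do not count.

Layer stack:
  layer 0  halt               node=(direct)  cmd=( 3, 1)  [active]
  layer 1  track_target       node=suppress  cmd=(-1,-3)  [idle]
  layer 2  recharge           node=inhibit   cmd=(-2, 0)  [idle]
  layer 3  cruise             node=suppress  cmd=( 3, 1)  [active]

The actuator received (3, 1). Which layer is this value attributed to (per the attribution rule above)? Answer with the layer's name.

[0] halt on; wire := (3, 1)
[1] track_target off; pass (3, 1)
[2] recharge off; pass (3, 1)
[3] cruise on (suppress); wire := (3, 1)
output (3, 1)
last writer: layer 3 = cruise

cruise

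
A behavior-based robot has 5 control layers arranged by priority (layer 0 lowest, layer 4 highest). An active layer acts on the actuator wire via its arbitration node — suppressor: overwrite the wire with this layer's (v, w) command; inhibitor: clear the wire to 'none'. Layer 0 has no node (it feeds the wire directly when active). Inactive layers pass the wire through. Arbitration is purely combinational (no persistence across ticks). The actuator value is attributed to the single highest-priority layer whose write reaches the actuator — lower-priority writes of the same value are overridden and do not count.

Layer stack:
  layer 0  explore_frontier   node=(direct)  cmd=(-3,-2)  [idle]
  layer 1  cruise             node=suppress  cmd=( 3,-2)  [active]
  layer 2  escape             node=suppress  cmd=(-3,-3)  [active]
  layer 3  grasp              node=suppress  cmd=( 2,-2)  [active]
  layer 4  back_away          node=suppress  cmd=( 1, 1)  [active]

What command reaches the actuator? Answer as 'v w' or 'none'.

L0 explore_frontier: idle → wire = none
L1 cruise: active, suppressor → wire = (3, -2)
L2 escape: active, suppressor → wire = (-3, -3)
L3 grasp: active, suppressor → wire = (2, -2)
L4 back_away: active, suppressor → wire = (1, 1)
actuator = (1, 1)

1 1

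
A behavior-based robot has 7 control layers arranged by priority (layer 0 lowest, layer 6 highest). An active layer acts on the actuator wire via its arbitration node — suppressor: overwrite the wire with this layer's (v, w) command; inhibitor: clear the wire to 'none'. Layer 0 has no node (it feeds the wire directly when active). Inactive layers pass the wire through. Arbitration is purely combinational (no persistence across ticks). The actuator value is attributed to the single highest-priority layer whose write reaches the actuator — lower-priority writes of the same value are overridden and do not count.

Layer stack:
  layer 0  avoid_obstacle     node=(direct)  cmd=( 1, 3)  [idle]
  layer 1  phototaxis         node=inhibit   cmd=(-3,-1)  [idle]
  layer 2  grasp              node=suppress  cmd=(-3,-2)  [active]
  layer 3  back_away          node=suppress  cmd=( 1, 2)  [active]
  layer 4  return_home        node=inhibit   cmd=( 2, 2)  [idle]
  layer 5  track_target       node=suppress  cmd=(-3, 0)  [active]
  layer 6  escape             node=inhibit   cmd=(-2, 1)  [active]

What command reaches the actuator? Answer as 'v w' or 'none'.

[0] avoid_obstacle off; wire := none
[1] phototaxis off; pass none
[2] grasp on (suppress); wire := (-3, -2)
[3] back_away on (suppress); wire := (1, 2)
[4] return_home off; pass (1, 2)
[5] track_target on (suppress); wire := (-3, 0)
[6] escape on (inhibit); wire := none
output none

none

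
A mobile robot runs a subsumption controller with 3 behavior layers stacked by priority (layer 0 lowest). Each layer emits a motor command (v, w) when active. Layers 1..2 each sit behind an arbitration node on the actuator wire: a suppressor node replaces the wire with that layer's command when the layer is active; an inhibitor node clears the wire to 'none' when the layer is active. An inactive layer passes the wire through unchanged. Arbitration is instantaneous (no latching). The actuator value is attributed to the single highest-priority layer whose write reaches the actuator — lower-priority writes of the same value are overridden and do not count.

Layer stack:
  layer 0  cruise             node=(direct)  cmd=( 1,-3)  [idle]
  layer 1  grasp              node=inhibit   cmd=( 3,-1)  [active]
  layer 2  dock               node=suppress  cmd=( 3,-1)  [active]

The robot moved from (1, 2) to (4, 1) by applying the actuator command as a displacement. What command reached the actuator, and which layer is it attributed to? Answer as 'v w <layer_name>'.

displacement = (4, 1) − (1, 2) = (3, -1)
[0] cruise off; wire := none
[1] grasp on (inhibit); wire := none
[2] dock on (suppress); wire := (3, -1)
output (3, -1) — from layer 2 (dock)

3 -1 dock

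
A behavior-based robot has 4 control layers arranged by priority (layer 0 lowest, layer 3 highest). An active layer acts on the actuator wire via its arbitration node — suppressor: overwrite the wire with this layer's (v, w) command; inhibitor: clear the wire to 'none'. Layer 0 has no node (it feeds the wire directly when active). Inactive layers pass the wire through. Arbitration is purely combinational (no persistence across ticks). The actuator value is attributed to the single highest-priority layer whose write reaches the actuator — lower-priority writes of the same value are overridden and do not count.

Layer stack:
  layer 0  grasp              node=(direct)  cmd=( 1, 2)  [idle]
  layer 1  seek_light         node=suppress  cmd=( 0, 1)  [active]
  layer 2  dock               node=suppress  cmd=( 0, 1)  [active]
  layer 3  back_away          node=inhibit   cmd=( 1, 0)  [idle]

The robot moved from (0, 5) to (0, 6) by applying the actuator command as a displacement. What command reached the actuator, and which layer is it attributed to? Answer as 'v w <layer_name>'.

displacement = (0, 6) − (0, 5) = (0, 1)
L0 grasp: idle → wire = none
L1 seek_light: active, suppressor → wire = (0, 1)
L2 dock: active, suppressor → wire = (0, 1)
L3 back_away: idle → wire stays (0, 1)
actuator = (0, 1) — from layer 2 (dock)

0 1 dock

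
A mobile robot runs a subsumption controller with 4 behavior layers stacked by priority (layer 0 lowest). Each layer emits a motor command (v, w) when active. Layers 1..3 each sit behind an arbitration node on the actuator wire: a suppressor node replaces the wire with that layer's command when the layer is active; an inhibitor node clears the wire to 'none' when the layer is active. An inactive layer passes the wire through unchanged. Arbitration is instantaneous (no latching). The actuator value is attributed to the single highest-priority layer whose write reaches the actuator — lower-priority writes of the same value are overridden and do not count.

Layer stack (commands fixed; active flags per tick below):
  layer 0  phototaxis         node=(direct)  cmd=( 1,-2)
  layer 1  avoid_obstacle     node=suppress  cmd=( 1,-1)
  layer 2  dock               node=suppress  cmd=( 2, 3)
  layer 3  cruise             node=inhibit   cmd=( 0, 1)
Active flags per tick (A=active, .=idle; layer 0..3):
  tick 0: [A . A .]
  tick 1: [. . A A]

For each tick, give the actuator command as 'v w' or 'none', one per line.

2 3
none

tick 0:
  [0] phototaxis on; wire := (1, -2)
  [1] avoid_obstacle off; pass (1, -2)
  [2] dock on (suppress); wire := (2, 3)
  [3] cruise off; pass (2, 3)
  output (2, 3)
tick 1:
  [0] phototaxis off; wire := none
  [1] avoid_obstacle off; pass none
  [2] dock on (suppress); wire := (2, 3)
  [3] cruise on (inhibit); wire := none
  output none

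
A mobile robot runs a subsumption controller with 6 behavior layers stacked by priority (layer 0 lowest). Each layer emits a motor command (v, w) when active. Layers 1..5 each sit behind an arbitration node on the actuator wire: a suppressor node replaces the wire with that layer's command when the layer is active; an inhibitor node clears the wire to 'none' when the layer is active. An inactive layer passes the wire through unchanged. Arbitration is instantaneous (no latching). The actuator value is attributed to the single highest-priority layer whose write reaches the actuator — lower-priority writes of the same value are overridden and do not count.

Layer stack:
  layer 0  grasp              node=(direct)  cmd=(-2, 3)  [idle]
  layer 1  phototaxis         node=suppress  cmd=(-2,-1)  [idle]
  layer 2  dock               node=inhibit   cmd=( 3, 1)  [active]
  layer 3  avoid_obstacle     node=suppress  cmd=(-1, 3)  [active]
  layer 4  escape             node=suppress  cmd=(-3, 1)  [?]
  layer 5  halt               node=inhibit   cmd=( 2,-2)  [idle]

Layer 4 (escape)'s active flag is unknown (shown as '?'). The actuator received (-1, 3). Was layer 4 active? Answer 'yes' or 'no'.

If layer 4 is active=yes:
  actuator would be (-3, 1)
If layer 4 is active=no:
  actuator would be (-1, 3)
Observed (-1, 3), so layer 4 was idle.

no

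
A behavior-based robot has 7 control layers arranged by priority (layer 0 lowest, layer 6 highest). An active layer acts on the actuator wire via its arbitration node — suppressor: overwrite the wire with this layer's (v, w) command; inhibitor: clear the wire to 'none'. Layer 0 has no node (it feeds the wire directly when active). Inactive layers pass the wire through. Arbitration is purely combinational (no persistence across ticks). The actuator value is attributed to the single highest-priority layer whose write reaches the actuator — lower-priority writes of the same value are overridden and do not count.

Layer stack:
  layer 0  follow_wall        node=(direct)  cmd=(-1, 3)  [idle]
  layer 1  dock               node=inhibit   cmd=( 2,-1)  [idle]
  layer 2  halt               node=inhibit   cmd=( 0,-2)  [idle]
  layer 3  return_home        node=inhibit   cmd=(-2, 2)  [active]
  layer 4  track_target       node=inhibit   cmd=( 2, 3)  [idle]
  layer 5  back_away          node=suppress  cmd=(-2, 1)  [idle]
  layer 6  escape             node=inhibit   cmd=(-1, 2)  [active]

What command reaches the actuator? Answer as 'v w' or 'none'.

[0] follow_wall off; wire := none
[1] dock off; pass none
[2] halt off; pass none
[3] return_home on (inhibit); wire := none
[4] track_target off; pass none
[5] back_away off; pass none
[6] escape on (inhibit); wire := none
output none

none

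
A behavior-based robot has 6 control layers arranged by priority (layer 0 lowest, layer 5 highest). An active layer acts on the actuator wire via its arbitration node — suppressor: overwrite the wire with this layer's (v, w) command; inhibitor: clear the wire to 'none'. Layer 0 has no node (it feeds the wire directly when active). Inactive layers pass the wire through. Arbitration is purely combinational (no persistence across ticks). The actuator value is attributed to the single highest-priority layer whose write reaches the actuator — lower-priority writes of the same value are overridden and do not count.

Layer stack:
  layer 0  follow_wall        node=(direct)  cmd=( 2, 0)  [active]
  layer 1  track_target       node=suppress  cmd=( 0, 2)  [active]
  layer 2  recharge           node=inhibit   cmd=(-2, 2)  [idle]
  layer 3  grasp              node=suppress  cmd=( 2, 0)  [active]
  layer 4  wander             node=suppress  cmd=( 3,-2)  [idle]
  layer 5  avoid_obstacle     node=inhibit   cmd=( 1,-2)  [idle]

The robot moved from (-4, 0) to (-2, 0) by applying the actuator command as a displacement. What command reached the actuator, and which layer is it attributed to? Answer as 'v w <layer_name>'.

displacement = (-2, 0) − (-4, 0) = (2, 0)
[0] follow_wall on; wire := (2, 0)
[1] track_target on (suppress); wire := (0, 2)
[2] recharge off; pass (0, 2)
[3] grasp on (suppress); wire := (2, 0)
[4] wander off; pass (2, 0)
[5] avoid_obstacle off; pass (2, 0)
output (2, 0) — from layer 3 (grasp)

2 0 grasp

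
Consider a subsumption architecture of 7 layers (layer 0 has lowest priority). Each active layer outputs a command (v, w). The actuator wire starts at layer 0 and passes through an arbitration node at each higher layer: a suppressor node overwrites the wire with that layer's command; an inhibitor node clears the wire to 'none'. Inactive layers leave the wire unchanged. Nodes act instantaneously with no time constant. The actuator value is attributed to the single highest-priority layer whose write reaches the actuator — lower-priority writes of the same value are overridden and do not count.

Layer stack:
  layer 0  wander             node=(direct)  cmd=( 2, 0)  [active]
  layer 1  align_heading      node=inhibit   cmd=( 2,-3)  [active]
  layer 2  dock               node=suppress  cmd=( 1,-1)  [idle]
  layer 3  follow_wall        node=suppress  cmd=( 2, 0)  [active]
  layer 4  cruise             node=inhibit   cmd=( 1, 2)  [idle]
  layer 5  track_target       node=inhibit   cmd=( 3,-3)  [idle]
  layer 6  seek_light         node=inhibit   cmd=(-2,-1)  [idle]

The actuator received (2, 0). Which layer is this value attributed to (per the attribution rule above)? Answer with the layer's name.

layer 0 (wander) active — direct: (2, 0)
layer 1 (align_heading) active — inhibits: none
layer 2 (dock) idle — unchanged: none
layer 3 (follow_wall) active — suppresses: (2, 0)
layer 4 (cruise) idle — unchanged: (2, 0)
layer 5 (track_target) idle — unchanged: (2, 0)
layer 6 (seek_light) idle — unchanged: (2, 0)
→ actuator (2, 0)
last writer: layer 3 = follow_wall

follow_wall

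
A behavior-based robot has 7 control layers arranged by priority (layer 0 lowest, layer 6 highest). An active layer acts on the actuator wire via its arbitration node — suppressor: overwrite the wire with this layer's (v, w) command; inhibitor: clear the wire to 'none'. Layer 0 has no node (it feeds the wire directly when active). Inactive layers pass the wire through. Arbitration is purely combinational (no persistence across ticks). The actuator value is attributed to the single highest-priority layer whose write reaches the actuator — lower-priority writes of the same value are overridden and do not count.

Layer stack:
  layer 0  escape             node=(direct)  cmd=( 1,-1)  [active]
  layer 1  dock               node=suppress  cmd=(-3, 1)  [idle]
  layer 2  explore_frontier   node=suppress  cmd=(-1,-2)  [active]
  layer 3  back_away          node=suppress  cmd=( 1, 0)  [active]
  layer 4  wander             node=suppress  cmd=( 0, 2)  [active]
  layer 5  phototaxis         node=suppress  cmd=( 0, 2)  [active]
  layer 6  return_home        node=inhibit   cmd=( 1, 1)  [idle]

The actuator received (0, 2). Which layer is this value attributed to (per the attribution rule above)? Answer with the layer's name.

[0] escape on; wire := (1, -1)
[1] dock off; pass (1, -1)
[2] explore_frontier on (suppress); wire := (-1, -2)
[3] back_away on (suppress); wire := (1, 0)
[4] wander on (suppress); wire := (0, 2)
[5] phototaxis on (suppress); wire := (0, 2)
[6] return_home off; pass (0, 2)
output (0, 2)
last writer: layer 5 = phototaxis

phototaxis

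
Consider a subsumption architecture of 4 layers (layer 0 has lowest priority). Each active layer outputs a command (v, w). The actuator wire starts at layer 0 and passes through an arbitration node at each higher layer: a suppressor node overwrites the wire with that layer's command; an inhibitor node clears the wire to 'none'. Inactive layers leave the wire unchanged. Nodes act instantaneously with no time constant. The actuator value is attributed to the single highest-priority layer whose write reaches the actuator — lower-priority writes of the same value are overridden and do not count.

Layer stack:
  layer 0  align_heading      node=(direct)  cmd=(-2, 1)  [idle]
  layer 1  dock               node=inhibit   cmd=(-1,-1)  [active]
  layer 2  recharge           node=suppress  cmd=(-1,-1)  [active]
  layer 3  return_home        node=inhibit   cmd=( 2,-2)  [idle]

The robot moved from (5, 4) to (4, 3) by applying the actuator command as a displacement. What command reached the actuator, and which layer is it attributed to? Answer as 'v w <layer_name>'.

-1 -1 recharge

displacement = (4, 3) − (5, 4) = (-1, -1)
L0 align_heading: idle → wire = none
L1 dock: active, inhibitor → wire = none
L2 recharge: active, suppressor → wire = (-1, -1)
L3 return_home: idle → wire stays (-1, -1)
actuator = (-1, -1) — from layer 2 (recharge)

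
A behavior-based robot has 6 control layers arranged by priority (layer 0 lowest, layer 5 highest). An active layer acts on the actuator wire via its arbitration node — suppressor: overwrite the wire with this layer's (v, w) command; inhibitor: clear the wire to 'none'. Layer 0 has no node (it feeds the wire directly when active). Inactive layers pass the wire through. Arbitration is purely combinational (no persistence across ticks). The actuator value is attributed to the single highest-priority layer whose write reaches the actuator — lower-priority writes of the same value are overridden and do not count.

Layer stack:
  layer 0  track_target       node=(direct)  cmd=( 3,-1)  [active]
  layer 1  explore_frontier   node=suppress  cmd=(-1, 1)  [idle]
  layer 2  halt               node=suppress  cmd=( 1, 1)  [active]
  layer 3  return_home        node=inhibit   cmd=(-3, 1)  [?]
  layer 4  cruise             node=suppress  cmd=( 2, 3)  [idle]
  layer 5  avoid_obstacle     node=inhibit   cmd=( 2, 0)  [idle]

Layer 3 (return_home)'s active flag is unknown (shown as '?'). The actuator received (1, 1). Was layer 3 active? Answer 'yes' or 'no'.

no

If layer 3 is active=yes:
  actuator would be none
If layer 3 is active=no:
  actuator would be (1, 1)
Observed (1, 1), so layer 3 was idle.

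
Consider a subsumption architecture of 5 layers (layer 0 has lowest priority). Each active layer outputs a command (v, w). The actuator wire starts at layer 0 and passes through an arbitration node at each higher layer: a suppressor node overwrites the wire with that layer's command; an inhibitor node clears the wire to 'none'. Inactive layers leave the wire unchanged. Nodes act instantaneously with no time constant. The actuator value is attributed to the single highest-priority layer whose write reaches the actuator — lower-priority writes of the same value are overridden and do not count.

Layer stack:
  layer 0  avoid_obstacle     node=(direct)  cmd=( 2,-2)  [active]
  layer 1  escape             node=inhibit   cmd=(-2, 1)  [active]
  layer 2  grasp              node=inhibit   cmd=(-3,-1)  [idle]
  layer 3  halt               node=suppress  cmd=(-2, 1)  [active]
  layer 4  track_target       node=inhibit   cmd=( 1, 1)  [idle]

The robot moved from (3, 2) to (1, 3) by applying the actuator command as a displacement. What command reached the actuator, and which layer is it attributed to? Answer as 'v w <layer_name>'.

displacement = (1, 3) − (3, 2) = (-2, 1)
[0] avoid_obstacle on; wire := (2, -2)
[1] escape on (inhibit); wire := none
[2] grasp off; pass none
[3] halt on (suppress); wire := (-2, 1)
[4] track_target off; pass (-2, 1)
output (-2, 1) — from layer 3 (halt)

-2 1 halt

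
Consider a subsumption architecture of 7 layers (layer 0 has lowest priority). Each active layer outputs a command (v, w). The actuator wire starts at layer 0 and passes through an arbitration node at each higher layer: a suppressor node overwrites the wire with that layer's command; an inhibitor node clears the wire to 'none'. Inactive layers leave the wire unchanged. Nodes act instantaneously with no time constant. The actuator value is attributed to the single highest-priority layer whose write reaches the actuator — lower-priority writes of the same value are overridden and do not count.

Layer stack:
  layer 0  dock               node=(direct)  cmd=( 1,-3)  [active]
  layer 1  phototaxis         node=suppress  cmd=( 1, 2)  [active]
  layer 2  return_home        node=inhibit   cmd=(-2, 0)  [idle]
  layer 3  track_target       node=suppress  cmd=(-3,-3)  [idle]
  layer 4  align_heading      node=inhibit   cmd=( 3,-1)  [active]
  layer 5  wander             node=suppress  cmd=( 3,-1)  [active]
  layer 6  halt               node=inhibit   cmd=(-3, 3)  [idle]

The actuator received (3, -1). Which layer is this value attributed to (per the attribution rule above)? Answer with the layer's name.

wander

[0] dock on; wire := (1, -3)
[1] phototaxis on (suppress); wire := (1, 2)
[2] return_home off; pass (1, 2)
[3] track_target off; pass (1, 2)
[4] align_heading on (inhibit); wire := none
[5] wander on (suppress); wire := (3, -1)
[6] halt off; pass (3, -1)
output (3, -1)
last writer: layer 5 = wander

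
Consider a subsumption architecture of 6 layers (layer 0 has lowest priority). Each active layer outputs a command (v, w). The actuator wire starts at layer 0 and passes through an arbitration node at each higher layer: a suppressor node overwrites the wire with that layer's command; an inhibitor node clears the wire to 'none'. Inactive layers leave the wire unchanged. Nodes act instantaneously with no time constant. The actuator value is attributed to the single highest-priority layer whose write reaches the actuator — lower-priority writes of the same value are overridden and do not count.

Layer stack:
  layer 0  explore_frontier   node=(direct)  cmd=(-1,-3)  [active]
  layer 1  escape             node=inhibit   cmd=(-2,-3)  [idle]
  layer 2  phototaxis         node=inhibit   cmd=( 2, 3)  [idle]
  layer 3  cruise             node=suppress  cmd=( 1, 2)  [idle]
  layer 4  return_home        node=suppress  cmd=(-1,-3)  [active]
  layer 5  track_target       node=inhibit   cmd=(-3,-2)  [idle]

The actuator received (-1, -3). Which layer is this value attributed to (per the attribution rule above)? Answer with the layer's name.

L0 explore_frontier: active, feeds wire = (-1, -3)
L1 escape: idle → wire stays (-1, -3)
L2 phototaxis: idle → wire stays (-1, -3)
L3 cruise: idle → wire stays (-1, -3)
L4 return_home: active, suppressor → wire = (-1, -3)
L5 track_target: idle → wire stays (-1, -3)
actuator = (-1, -3)
last writer: layer 4 = return_home

return_home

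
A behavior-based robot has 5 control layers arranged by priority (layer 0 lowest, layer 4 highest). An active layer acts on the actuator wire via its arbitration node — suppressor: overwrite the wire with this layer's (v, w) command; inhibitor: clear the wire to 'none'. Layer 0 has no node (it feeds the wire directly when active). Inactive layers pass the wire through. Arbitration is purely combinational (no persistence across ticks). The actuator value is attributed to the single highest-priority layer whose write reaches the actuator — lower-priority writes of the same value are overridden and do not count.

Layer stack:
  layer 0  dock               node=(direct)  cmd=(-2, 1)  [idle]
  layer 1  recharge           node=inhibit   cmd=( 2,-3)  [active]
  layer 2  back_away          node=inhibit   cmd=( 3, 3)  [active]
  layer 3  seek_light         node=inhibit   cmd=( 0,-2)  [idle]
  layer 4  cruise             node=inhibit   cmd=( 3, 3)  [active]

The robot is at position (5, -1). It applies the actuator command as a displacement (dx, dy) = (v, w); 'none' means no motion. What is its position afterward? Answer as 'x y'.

[0] dock off; wire := none
[1] recharge on (inhibit); wire := none
[2] back_away on (inhibit); wire := none
[3] seek_light off; pass none
[4] cruise on (inhibit); wire := none
output none
position: (5, -1) + none = (5, -1)

5 -1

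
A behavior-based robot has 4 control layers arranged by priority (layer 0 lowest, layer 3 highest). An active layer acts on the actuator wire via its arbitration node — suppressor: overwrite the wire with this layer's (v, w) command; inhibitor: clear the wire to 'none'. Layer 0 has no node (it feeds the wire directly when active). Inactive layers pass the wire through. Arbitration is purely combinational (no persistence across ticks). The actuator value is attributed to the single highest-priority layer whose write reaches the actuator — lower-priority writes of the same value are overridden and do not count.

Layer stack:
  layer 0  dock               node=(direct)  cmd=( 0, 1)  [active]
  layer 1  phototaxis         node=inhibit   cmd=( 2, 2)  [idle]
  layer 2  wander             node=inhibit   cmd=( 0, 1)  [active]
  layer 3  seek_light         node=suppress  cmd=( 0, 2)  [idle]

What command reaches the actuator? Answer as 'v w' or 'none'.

L0 dock: active, feeds wire = (0, 1)
L1 phototaxis: idle → wire stays (0, 1)
L2 wander: active, inhibitor → wire = none
L3 seek_light: idle → wire stays none
actuator = none

none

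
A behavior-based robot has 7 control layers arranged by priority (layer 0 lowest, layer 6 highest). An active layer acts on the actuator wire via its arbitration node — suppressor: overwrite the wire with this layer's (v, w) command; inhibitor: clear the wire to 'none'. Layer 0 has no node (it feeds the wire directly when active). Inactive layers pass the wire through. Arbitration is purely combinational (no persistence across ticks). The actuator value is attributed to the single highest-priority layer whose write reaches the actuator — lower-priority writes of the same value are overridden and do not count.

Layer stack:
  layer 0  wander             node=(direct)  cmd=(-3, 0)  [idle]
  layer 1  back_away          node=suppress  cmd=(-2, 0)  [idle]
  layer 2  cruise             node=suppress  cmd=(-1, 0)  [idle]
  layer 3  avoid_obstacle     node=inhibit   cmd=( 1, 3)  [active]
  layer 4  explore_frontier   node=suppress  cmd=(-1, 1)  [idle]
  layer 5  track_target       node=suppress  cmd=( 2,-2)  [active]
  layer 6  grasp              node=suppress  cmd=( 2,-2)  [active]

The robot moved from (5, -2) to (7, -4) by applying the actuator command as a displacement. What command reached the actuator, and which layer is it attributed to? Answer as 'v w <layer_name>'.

2 -2 grasp

displacement = (7, -4) − (5, -2) = (2, -2)
L0 wander: idle → wire = none
L1 back_away: idle → wire stays none
L2 cruise: idle → wire stays none
L3 avoid_obstacle: active, inhibitor → wire = none
L4 explore_frontier: idle → wire stays none
L5 track_target: active, suppressor → wire = (2, -2)
L6 grasp: active, suppressor → wire = (2, -2)
actuator = (2, -2) — from layer 6 (grasp)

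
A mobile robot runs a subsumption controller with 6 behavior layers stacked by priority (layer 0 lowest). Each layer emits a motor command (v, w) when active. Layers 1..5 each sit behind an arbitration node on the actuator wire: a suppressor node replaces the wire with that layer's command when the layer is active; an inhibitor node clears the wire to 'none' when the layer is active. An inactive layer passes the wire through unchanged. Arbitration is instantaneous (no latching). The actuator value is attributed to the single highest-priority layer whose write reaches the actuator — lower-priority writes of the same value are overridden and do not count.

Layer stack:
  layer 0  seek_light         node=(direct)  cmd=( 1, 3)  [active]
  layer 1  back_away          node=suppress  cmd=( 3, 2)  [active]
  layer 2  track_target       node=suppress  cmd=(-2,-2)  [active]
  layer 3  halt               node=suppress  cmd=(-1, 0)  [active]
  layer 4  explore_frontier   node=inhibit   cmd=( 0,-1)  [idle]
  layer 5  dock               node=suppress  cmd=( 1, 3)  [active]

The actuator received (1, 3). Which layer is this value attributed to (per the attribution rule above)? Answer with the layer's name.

[0] seek_light on; wire := (1, 3)
[1] back_away on (suppress); wire := (3, 2)
[2] track_target on (suppress); wire := (-2, -2)
[3] halt on (suppress); wire := (-1, 0)
[4] explore_frontier off; pass (-1, 0)
[5] dock on (suppress); wire := (1, 3)
output (1, 3)
last writer: layer 5 = dock

dock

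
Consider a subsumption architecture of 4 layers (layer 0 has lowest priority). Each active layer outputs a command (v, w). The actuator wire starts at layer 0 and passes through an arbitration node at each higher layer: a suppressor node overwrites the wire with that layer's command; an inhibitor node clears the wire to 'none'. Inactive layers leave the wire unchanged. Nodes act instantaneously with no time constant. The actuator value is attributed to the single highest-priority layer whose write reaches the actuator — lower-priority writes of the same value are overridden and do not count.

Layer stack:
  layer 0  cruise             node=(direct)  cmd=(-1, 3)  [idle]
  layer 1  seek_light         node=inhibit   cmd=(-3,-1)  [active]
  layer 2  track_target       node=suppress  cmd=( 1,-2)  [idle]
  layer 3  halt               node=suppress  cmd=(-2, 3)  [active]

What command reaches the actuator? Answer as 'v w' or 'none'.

-2 3

[0] cruise off; wire := none
[1] seek_light on (inhibit); wire := none
[2] track_target off; pass none
[3] halt on (suppress); wire := (-2, 3)
output (-2, 3)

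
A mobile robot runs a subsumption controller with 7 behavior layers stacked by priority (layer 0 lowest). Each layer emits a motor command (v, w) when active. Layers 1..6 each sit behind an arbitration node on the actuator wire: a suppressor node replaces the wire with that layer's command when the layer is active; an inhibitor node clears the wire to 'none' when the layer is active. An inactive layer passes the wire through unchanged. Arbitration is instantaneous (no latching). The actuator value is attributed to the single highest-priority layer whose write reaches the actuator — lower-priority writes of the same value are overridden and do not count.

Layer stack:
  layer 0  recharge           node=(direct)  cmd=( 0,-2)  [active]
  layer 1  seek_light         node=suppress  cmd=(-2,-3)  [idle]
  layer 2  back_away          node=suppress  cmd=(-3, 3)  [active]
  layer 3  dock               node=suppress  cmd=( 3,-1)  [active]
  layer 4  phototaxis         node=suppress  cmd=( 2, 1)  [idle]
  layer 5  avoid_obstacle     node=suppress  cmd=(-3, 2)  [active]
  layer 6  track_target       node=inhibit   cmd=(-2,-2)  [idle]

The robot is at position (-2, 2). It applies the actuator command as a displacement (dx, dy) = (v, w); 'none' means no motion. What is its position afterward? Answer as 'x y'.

layer 0 (recharge) active — direct: (0, -2)
layer 1 (seek_light) idle — unchanged: (0, -2)
layer 2 (back_away) active — suppresses: (-3, 3)
layer 3 (dock) active — suppresses: (3, -1)
layer 4 (phototaxis) idle — unchanged: (3, -1)
layer 5 (avoid_obstacle) active — suppresses: (-3, 2)
layer 6 (track_target) idle — unchanged: (-3, 2)
→ actuator (-3, 2)
position: (-2, 2) + (-3, 2) = (-5, 4)

-5 4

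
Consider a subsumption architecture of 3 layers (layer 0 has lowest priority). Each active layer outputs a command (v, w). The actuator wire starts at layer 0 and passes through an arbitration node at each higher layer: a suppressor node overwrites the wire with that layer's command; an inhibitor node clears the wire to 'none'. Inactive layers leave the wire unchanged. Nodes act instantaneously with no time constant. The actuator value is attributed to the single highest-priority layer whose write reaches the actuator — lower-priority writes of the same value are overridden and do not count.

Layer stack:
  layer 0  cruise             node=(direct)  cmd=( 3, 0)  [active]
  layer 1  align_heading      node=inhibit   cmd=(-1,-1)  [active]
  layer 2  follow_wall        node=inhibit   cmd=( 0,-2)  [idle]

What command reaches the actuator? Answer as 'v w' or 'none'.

none

[0] cruise on; wire := (3, 0)
[1] align_heading on (inhibit); wire := none
[2] follow_wall off; pass none
output none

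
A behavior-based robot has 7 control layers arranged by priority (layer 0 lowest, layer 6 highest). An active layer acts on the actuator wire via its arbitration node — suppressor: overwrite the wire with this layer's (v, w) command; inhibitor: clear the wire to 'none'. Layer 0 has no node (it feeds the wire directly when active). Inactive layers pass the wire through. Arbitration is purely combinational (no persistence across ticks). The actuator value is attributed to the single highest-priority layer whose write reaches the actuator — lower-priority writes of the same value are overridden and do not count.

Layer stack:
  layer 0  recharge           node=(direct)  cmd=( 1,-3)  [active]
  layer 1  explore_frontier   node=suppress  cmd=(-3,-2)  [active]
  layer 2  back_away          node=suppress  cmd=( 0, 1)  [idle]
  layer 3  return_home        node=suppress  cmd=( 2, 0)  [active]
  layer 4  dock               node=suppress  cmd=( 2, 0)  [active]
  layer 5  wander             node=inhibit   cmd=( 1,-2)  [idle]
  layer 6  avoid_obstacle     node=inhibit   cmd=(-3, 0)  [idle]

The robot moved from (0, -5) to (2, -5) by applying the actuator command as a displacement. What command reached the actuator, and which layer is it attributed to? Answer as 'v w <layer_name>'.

displacement = (2, -5) − (0, -5) = (2, 0)
layer 0 (recharge) active — direct: (1, -3)
layer 1 (explore_frontier) active — suppresses: (-3, -2)
layer 2 (back_away) idle — unchanged: (-3, -2)
layer 3 (return_home) active — suppresses: (2, 0)
layer 4 (dock) active — suppresses: (2, 0)
layer 5 (wander) idle — unchanged: (2, 0)
layer 6 (avoid_obstacle) idle — unchanged: (2, 0)
→ actuator (2, 0) — from layer 4 (dock)

2 0 dock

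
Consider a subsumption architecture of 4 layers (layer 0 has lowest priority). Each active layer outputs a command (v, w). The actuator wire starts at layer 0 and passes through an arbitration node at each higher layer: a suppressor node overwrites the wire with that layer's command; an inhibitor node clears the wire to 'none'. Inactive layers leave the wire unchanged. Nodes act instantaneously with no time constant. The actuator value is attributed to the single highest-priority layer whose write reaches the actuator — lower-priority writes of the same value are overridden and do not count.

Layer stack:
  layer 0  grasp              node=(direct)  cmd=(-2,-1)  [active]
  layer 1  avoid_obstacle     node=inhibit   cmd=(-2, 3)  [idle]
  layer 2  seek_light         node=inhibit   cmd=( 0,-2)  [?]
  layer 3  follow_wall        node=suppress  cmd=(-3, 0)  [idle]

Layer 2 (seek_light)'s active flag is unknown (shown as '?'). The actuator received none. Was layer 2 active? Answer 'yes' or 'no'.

If layer 2 is active=yes:
  actuator would be none
If layer 2 is active=no:
  actuator would be (-2, -1)
Observed none, so layer 2 was active.

yes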